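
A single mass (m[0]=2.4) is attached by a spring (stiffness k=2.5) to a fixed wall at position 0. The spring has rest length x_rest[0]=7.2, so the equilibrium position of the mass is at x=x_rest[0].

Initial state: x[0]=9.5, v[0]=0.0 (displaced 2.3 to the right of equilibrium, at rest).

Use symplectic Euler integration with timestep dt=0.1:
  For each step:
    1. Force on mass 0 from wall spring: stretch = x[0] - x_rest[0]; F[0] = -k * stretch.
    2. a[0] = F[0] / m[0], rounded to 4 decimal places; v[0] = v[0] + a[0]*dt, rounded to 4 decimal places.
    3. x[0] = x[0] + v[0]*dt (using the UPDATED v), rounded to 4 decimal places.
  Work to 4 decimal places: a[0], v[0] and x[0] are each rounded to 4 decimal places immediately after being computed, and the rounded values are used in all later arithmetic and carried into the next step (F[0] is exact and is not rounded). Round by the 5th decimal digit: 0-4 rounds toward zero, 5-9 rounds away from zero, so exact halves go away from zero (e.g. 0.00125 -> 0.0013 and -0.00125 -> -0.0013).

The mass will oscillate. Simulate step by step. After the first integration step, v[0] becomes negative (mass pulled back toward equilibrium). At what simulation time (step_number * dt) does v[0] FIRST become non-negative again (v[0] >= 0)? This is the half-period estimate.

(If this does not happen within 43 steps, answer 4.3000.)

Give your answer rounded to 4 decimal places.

Answer: 3.1000

Derivation:
Step 0: x=[9.5000] v=[0.0000]
Step 1: x=[9.4760] v=[-0.2396]
Step 2: x=[9.4283] v=[-0.4767]
Step 3: x=[9.3574] v=[-0.7088]
Step 4: x=[9.2641] v=[-0.9335]
Step 5: x=[9.1493] v=[-1.1485]
Step 6: x=[9.0141] v=[-1.3516]
Step 7: x=[8.8600] v=[-1.5406]
Step 8: x=[8.6887] v=[-1.7135]
Step 9: x=[8.5018] v=[-1.8686]
Step 10: x=[8.3014] v=[-2.0042]
Step 11: x=[8.0895] v=[-2.1189]
Step 12: x=[7.8683] v=[-2.2116]
Step 13: x=[7.6402] v=[-2.2812]
Step 14: x=[7.4075] v=[-2.3271]
Step 15: x=[7.1726] v=[-2.3487]
Step 16: x=[6.9380] v=[-2.3459]
Step 17: x=[6.7061] v=[-2.3186]
Step 18: x=[6.4794] v=[-2.2672]
Step 19: x=[6.2602] v=[-2.1921]
Step 20: x=[6.0508] v=[-2.0942]
Step 21: x=[5.8534] v=[-1.9745]
Step 22: x=[5.6700] v=[-1.8342]
Step 23: x=[5.5025] v=[-1.6748]
Step 24: x=[5.3527] v=[-1.4980]
Step 25: x=[5.2221] v=[-1.3056]
Step 26: x=[5.1121] v=[-1.0996]
Step 27: x=[5.0239] v=[-0.8821]
Step 28: x=[4.9584] v=[-0.6554]
Step 29: x=[4.9162] v=[-0.4219]
Step 30: x=[4.8978] v=[-0.1840]
Step 31: x=[4.9034] v=[0.0558]
First v>=0 after going negative at step 31, time=3.1000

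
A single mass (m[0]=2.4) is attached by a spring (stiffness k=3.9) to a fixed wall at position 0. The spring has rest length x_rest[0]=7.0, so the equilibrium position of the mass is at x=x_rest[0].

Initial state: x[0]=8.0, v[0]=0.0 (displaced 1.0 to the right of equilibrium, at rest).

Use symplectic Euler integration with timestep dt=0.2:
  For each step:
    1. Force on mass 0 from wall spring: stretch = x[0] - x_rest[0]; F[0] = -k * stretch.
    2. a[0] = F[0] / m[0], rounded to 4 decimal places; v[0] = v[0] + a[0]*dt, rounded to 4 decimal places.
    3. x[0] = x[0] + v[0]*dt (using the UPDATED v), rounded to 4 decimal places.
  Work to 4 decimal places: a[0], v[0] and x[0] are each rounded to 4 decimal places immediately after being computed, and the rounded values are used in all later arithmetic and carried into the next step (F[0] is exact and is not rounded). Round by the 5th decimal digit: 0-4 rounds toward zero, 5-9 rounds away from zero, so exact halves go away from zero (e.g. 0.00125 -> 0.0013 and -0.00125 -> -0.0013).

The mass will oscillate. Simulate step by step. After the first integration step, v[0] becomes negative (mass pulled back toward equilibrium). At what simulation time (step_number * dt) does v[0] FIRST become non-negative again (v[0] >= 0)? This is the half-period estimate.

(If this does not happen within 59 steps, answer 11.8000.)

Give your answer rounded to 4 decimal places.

Answer: 2.6000

Derivation:
Step 0: x=[8.0000] v=[0.0000]
Step 1: x=[7.9350] v=[-0.3250]
Step 2: x=[7.8092] v=[-0.6289]
Step 3: x=[7.6308] v=[-0.8919]
Step 4: x=[7.4114] v=[-1.0969]
Step 5: x=[7.1653] v=[-1.2306]
Step 6: x=[6.9084] v=[-1.2843]
Step 7: x=[6.6575] v=[-1.2545]
Step 8: x=[6.4289] v=[-1.1432]
Step 9: x=[6.2374] v=[-0.9576]
Step 10: x=[6.0954] v=[-0.7098]
Step 11: x=[6.0122] v=[-0.4158]
Step 12: x=[5.9932] v=[-0.0948]
Step 13: x=[6.0397] v=[0.2324]
First v>=0 after going negative at step 13, time=2.6000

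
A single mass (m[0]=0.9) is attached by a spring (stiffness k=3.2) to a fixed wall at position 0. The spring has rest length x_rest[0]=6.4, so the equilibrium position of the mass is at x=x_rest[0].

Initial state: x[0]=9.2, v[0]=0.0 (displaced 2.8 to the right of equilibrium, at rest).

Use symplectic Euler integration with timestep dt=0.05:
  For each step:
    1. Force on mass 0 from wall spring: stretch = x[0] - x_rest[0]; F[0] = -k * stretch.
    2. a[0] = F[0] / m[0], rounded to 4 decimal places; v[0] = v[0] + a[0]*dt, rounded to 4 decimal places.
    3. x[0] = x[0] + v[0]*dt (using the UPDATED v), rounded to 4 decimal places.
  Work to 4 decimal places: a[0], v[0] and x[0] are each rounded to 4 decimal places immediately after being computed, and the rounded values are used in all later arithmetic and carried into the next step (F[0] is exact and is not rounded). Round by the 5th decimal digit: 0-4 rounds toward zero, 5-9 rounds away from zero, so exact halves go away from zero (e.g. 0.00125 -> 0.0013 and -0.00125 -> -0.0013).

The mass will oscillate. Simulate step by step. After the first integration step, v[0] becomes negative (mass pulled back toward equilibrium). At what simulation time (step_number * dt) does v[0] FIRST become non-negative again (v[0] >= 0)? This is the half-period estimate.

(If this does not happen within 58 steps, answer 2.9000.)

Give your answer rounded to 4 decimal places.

Step 0: x=[9.2000] v=[0.0000]
Step 1: x=[9.1751] v=[-0.4978]
Step 2: x=[9.1255] v=[-0.9912]
Step 3: x=[9.0517] v=[-1.4757]
Step 4: x=[8.9543] v=[-1.9471]
Step 5: x=[8.8342] v=[-2.4012]
Step 6: x=[8.6925] v=[-2.8339]
Step 7: x=[8.5304] v=[-3.2415]
Step 8: x=[8.3494] v=[-3.6202]
Step 9: x=[8.1511] v=[-3.9668]
Step 10: x=[7.9372] v=[-4.2781]
Step 11: x=[7.7096] v=[-4.5514]
Step 12: x=[7.4704] v=[-4.7842]
Step 13: x=[7.2217] v=[-4.9745]
Step 14: x=[6.9657] v=[-5.1206]
Step 15: x=[6.7046] v=[-5.2212]
Step 16: x=[6.4408] v=[-5.2754]
Step 17: x=[6.1767] v=[-5.2827]
Step 18: x=[5.9146] v=[-5.2430]
Step 19: x=[5.6568] v=[-5.1567]
Step 20: x=[5.4056] v=[-5.0246]
Step 21: x=[5.1632] v=[-4.8478]
Step 22: x=[4.9318] v=[-4.6279]
Step 23: x=[4.7135] v=[-4.3669]
Step 24: x=[4.5101] v=[-4.0671]
Step 25: x=[4.3235] v=[-3.7311]
Step 26: x=[4.1554] v=[-3.3619]
Step 27: x=[4.0073] v=[-2.9629]
Step 28: x=[3.8804] v=[-2.5375]
Step 29: x=[3.7759] v=[-2.0896]
Step 30: x=[3.6947] v=[-1.6231]
Step 31: x=[3.6376] v=[-1.1422]
Step 32: x=[3.6050] v=[-0.6511]
Step 33: x=[3.5973] v=[-0.1542]
Step 34: x=[3.6145] v=[0.3441]
First v>=0 after going negative at step 34, time=1.7000

Answer: 1.7000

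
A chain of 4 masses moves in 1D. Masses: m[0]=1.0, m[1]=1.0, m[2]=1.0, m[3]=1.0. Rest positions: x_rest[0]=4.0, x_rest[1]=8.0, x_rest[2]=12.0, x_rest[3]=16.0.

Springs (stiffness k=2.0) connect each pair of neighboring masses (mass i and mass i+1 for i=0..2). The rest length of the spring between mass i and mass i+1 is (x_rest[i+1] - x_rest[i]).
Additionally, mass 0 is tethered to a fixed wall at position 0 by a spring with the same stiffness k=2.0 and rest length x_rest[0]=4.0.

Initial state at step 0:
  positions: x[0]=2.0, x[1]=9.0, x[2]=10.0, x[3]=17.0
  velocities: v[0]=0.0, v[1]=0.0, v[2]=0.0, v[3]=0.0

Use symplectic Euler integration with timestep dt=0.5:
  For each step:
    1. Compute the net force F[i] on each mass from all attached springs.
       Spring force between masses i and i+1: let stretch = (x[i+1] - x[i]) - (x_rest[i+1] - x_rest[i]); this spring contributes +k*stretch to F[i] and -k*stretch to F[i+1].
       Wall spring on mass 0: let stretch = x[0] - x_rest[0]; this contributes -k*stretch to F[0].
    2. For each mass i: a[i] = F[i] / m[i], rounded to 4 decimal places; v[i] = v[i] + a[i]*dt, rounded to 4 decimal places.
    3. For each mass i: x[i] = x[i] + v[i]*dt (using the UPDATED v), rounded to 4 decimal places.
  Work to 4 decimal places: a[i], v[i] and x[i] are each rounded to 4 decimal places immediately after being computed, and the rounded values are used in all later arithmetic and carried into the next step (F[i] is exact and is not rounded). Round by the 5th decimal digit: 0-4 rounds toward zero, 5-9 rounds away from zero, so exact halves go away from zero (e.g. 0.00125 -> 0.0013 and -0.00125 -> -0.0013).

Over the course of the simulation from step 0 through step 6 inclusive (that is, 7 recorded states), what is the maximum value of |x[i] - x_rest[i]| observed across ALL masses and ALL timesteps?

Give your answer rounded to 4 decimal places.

Step 0: x=[2.0000 9.0000 10.0000 17.0000] v=[0.0000 0.0000 0.0000 0.0000]
Step 1: x=[4.5000 6.0000 13.0000 15.5000] v=[5.0000 -6.0000 6.0000 -3.0000]
Step 2: x=[5.5000 5.7500 13.7500 14.7500] v=[2.0000 -0.5000 1.5000 -1.5000]
Step 3: x=[3.8750 9.3750 11.0000 15.5000] v=[-3.2500 7.2500 -5.5000 1.5000]
Step 4: x=[3.0625 11.0625 9.6875 16.0000] v=[-1.6250 3.3750 -2.6250 1.0000]
Step 5: x=[4.7188 8.0625 12.2188 15.3438] v=[3.3125 -6.0000 5.0625 -1.3125]
Step 6: x=[5.6875 5.4688 14.2344 15.1251] v=[1.9374 -5.1874 4.0312 -0.4375]
Max displacement = 3.0625

Answer: 3.0625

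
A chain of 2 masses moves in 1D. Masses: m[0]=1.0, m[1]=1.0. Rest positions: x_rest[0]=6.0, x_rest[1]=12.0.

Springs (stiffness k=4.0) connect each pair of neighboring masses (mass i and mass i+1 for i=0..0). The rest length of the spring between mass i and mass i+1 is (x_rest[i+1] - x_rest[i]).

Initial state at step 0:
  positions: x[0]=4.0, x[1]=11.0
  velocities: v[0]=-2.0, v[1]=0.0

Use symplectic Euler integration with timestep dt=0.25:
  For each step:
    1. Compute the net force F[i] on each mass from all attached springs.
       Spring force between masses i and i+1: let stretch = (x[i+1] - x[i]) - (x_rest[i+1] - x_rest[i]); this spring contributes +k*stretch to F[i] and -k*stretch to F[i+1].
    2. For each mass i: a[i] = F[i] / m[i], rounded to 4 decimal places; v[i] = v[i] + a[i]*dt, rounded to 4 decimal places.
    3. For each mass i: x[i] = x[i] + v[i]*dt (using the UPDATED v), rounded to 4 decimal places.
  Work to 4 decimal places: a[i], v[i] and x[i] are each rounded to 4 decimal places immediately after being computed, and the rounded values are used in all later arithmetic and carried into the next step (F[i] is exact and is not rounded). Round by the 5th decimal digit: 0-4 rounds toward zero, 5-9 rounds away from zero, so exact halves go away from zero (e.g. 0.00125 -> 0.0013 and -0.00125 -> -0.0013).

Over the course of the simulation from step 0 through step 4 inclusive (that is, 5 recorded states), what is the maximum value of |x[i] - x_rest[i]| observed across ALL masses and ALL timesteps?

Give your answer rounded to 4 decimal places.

Answer: 2.9375

Derivation:
Step 0: x=[4.0000 11.0000] v=[-2.0000 0.0000]
Step 1: x=[3.7500 10.7500] v=[-1.0000 -1.0000]
Step 2: x=[3.7500 10.2500] v=[0.0000 -2.0000]
Step 3: x=[3.8750 9.6250] v=[0.5000 -2.5000]
Step 4: x=[3.9375 9.0625] v=[0.2500 -2.2500]
Max displacement = 2.9375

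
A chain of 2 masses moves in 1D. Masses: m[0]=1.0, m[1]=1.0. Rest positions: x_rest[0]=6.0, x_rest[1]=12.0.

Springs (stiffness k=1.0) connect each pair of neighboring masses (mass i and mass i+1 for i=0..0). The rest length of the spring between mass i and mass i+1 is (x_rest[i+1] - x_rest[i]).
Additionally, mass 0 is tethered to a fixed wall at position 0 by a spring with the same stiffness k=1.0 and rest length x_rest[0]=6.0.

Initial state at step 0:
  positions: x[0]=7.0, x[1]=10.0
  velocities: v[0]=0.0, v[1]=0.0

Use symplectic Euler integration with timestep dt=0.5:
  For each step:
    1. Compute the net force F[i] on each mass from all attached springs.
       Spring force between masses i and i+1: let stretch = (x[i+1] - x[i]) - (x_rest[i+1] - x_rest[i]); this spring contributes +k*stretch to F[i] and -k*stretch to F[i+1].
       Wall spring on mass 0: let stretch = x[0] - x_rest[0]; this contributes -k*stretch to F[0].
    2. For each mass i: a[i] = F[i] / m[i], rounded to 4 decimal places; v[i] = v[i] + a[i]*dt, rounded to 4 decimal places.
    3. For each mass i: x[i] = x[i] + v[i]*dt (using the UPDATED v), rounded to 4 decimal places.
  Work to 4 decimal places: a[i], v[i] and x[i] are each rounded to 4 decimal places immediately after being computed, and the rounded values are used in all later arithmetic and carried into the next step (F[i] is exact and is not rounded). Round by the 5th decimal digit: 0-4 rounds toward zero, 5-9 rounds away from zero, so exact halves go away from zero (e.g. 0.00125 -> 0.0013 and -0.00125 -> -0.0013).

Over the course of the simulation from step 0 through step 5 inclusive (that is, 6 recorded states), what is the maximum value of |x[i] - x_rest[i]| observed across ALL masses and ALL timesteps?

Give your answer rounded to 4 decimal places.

Step 0: x=[7.0000 10.0000] v=[0.0000 0.0000]
Step 1: x=[6.0000 10.7500] v=[-2.0000 1.5000]
Step 2: x=[4.6875 11.8125] v=[-2.6250 2.1250]
Step 3: x=[3.9844 12.5938] v=[-1.4063 1.5625]
Step 4: x=[4.4375 12.7227] v=[0.9062 0.2578]
Step 5: x=[5.8526 12.2803] v=[2.8301 -0.8848]
Max displacement = 2.0156

Answer: 2.0156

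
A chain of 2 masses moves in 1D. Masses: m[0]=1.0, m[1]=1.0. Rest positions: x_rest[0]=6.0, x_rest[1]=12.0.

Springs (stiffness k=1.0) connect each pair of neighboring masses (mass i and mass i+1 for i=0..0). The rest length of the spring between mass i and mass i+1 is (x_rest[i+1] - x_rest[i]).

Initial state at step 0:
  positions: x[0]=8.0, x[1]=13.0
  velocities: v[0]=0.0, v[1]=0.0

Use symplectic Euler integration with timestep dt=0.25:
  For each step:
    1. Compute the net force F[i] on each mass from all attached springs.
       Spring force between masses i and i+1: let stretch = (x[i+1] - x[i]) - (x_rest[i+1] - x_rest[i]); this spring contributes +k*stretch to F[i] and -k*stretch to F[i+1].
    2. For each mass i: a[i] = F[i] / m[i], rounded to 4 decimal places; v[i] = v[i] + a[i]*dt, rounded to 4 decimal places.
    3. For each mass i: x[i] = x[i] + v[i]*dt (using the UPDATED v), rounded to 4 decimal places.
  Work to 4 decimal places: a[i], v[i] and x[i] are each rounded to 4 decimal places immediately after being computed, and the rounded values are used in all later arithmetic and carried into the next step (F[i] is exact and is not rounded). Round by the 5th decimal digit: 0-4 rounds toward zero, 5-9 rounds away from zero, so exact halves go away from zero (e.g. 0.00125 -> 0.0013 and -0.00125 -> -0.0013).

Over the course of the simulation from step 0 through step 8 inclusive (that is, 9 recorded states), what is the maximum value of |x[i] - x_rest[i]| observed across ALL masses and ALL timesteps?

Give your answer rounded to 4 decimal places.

Step 0: x=[8.0000 13.0000] v=[0.0000 0.0000]
Step 1: x=[7.9375 13.0625] v=[-0.2500 0.2500]
Step 2: x=[7.8203 13.1797] v=[-0.4688 0.4688]
Step 3: x=[7.6631 13.3370] v=[-0.6290 0.6290]
Step 4: x=[7.4855 13.5146] v=[-0.7105 0.7105]
Step 5: x=[7.3097 13.6904] v=[-0.7032 0.7032]
Step 6: x=[7.1577 13.8424] v=[-0.6080 0.6080]
Step 7: x=[7.0485 13.9516] v=[-0.4368 0.4368]
Step 8: x=[6.9958 14.0044] v=[-0.2110 0.2110]
Max displacement = 2.0044

Answer: 2.0044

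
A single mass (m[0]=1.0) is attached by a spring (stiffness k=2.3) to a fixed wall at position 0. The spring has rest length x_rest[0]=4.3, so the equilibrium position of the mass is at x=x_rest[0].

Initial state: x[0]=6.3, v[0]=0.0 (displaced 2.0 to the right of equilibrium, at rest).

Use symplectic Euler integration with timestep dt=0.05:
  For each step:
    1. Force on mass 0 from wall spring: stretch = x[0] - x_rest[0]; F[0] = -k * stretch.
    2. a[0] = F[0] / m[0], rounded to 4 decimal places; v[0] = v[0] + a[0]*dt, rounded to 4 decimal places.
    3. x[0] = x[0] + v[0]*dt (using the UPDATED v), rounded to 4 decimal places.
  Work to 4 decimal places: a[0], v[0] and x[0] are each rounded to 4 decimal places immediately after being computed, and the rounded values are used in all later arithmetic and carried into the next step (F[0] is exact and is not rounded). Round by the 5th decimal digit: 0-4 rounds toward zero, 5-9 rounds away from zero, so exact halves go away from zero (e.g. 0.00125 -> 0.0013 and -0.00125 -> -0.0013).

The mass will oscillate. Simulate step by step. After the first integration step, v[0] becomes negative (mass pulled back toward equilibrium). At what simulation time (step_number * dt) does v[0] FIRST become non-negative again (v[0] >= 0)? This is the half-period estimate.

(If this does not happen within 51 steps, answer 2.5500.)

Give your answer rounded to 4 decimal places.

Step 0: x=[6.3000] v=[0.0000]
Step 1: x=[6.2885] v=[-0.2300]
Step 2: x=[6.2656] v=[-0.4587]
Step 3: x=[6.2314] v=[-0.6847]
Step 4: x=[6.1861] v=[-0.9068]
Step 5: x=[6.1299] v=[-1.1237]
Step 6: x=[6.0632] v=[-1.3341]
Step 7: x=[5.9864] v=[-1.5369]
Step 8: x=[5.8999] v=[-1.7308]
Step 9: x=[5.8042] v=[-1.9148]
Step 10: x=[5.6998] v=[-2.0878]
Step 11: x=[5.5874] v=[-2.2488]
Step 12: x=[5.4676] v=[-2.3969]
Step 13: x=[5.3410] v=[-2.5312]
Step 14: x=[5.2085] v=[-2.6509]
Step 15: x=[5.0707] v=[-2.7554]
Step 16: x=[4.9285] v=[-2.8440]
Step 17: x=[4.7827] v=[-2.9163]
Step 18: x=[4.6341] v=[-2.9718]
Step 19: x=[4.4836] v=[-3.0102]
Step 20: x=[4.3320] v=[-3.0313]
Step 21: x=[4.1803] v=[-3.0350]
Step 22: x=[4.0292] v=[-3.0212]
Step 23: x=[3.8797] v=[-2.9901]
Step 24: x=[3.7326] v=[-2.9418]
Step 25: x=[3.5888] v=[-2.8766]
Step 26: x=[3.4491] v=[-2.7948]
Step 27: x=[3.3143] v=[-2.6969]
Step 28: x=[3.1851] v=[-2.5835]
Step 29: x=[3.0623] v=[-2.4553]
Step 30: x=[2.9467] v=[-2.3130]
Step 31: x=[2.8388] v=[-2.1574]
Step 32: x=[2.7393] v=[-1.9894]
Step 33: x=[2.6488] v=[-1.8099]
Step 34: x=[2.5678] v=[-1.6200]
Step 35: x=[2.4968] v=[-1.4208]
Step 36: x=[2.4361] v=[-1.2134]
Step 37: x=[2.3861] v=[-0.9991]
Step 38: x=[2.3472] v=[-0.7790]
Step 39: x=[2.3195] v=[-0.5544]
Step 40: x=[2.3032] v=[-0.3266]
Step 41: x=[2.2984] v=[-0.0970]
Step 42: x=[2.3051] v=[0.1332]
First v>=0 after going negative at step 42, time=2.1000

Answer: 2.1000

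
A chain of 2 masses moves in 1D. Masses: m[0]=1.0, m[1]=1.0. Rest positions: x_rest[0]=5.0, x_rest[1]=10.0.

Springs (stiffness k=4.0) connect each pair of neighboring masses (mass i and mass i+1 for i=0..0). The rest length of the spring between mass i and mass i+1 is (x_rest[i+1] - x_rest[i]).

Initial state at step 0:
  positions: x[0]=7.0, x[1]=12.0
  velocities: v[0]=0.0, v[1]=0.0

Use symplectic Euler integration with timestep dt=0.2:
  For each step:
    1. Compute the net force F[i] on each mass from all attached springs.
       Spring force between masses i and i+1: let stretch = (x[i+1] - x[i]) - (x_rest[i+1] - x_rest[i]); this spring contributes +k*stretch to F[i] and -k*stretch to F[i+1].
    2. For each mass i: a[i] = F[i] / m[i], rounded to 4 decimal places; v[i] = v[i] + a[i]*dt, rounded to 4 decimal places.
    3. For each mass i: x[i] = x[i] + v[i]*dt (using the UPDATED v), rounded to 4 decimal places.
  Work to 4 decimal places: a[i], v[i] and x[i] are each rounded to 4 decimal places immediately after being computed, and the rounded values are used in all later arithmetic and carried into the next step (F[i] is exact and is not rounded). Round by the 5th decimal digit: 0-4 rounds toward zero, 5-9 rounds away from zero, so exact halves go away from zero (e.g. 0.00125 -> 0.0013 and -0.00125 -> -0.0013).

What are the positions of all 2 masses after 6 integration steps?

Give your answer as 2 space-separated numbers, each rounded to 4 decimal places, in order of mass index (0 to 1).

Answer: 7.0000 12.0000

Derivation:
Step 0: x=[7.0000 12.0000] v=[0.0000 0.0000]
Step 1: x=[7.0000 12.0000] v=[0.0000 0.0000]
Step 2: x=[7.0000 12.0000] v=[0.0000 0.0000]
Step 3: x=[7.0000 12.0000] v=[0.0000 0.0000]
Step 4: x=[7.0000 12.0000] v=[0.0000 0.0000]
Step 5: x=[7.0000 12.0000] v=[0.0000 0.0000]
Step 6: x=[7.0000 12.0000] v=[0.0000 0.0000]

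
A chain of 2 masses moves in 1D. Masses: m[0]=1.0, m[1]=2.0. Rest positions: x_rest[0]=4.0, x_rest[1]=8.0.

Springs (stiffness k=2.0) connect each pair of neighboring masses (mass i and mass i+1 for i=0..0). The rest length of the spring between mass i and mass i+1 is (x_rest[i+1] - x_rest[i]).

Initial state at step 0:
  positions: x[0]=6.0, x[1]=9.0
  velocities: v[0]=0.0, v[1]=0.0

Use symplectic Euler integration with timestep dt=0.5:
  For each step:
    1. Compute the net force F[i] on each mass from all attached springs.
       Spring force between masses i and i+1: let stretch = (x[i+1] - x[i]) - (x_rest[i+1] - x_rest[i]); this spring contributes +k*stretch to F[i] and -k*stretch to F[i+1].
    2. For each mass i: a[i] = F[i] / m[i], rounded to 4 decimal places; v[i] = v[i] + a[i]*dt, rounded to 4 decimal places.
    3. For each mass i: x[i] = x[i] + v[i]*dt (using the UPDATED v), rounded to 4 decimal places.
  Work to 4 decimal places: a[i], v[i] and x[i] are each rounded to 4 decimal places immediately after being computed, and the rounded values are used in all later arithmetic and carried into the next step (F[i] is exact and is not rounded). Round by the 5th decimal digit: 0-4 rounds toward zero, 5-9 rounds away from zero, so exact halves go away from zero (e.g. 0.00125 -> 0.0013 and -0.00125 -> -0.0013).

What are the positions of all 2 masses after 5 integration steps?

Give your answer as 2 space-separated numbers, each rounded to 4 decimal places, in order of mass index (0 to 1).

Answer: 5.4904 9.2550

Derivation:
Step 0: x=[6.0000 9.0000] v=[0.0000 0.0000]
Step 1: x=[5.5000 9.2500] v=[-1.0000 0.5000]
Step 2: x=[4.8750 9.5625] v=[-1.2500 0.6250]
Step 3: x=[4.5938 9.7032] v=[-0.5625 0.2813]
Step 4: x=[4.8673 9.5665] v=[0.5469 -0.2734]
Step 5: x=[5.4904 9.2550] v=[1.2461 -0.6230]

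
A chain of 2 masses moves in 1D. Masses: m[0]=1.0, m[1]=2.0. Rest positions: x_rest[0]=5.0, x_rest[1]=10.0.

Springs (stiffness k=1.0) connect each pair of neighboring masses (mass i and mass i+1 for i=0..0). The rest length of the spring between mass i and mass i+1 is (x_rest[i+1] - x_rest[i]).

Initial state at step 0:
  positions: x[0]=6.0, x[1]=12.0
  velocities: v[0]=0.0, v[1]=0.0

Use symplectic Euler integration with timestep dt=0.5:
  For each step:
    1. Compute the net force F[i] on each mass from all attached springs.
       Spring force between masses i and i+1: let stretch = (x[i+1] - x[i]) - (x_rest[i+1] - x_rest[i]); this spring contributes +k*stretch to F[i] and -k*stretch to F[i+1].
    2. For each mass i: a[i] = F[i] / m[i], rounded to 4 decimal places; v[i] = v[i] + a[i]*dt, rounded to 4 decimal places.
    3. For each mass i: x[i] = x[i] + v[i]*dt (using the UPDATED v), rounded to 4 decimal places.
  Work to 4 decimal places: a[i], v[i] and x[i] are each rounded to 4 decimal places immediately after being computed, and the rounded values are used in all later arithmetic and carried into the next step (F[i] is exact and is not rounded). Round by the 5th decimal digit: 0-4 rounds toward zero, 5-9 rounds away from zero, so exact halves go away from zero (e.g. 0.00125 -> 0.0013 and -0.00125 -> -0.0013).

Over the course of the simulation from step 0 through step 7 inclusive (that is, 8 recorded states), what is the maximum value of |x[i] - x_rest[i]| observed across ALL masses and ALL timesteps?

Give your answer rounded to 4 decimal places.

Step 0: x=[6.0000 12.0000] v=[0.0000 0.0000]
Step 1: x=[6.2500 11.8750] v=[0.5000 -0.2500]
Step 2: x=[6.6563 11.6719] v=[0.8125 -0.4063]
Step 3: x=[7.0665 11.4668] v=[0.8203 -0.4102]
Step 4: x=[7.3268 11.3367] v=[0.5205 -0.2603]
Step 5: x=[7.3396 11.3303] v=[0.0255 -0.0128]
Step 6: x=[7.1000 11.4501] v=[-0.4792 0.2396]
Step 7: x=[6.6979 11.6512] v=[-0.8042 0.4021]
Max displacement = 2.3396

Answer: 2.3396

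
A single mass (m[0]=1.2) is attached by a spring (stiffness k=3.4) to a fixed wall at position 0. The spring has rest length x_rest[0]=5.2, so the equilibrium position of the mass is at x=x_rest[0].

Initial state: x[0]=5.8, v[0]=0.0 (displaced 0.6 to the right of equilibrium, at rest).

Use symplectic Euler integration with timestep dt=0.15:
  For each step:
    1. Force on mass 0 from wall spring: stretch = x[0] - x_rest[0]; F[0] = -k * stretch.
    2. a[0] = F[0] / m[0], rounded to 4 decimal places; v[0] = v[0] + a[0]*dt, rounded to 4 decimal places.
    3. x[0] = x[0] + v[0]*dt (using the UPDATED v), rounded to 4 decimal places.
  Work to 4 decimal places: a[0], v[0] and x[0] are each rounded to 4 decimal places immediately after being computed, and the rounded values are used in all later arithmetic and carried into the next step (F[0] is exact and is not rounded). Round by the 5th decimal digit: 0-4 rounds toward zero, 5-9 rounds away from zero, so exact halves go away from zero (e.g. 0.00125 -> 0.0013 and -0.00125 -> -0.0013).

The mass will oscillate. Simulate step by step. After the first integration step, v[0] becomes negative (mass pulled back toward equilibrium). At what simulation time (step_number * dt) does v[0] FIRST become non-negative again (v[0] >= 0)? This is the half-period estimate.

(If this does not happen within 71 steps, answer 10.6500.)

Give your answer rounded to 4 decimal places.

Answer: 1.9500

Derivation:
Step 0: x=[5.8000] v=[0.0000]
Step 1: x=[5.7618] v=[-0.2550]
Step 2: x=[5.6877] v=[-0.4938]
Step 3: x=[5.5825] v=[-0.7011]
Step 4: x=[5.4529] v=[-0.8637]
Step 5: x=[5.3072] v=[-0.9712]
Step 6: x=[5.1547] v=[-1.0168]
Step 7: x=[5.0051] v=[-0.9975]
Step 8: x=[4.8679] v=[-0.9147]
Step 9: x=[4.7519] v=[-0.7736]
Step 10: x=[4.6644] v=[-0.5832]
Step 11: x=[4.6111] v=[-0.3556]
Step 12: x=[4.5953] v=[-0.1053]
Step 13: x=[4.6181] v=[0.1517]
First v>=0 after going negative at step 13, time=1.9500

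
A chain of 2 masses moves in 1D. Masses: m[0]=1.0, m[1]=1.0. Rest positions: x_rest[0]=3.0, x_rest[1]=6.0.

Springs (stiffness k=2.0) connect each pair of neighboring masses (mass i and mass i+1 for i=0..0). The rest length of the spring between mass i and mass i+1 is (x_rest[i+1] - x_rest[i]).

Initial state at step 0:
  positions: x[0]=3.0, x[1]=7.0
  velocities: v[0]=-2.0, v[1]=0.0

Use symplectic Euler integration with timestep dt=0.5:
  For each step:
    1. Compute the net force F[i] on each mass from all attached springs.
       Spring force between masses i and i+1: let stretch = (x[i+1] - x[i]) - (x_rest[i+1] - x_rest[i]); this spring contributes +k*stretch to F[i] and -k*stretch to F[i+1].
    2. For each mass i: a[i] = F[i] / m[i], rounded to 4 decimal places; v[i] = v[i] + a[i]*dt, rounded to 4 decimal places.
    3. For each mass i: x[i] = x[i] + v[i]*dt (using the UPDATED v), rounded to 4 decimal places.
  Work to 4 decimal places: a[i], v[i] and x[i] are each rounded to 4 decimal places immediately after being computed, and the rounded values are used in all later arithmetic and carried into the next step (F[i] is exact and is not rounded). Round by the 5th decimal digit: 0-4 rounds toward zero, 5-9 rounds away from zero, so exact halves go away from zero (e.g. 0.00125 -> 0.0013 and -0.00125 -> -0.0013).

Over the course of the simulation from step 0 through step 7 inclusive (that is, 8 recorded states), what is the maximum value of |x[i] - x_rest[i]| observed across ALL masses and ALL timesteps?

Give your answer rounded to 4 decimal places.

Answer: 3.5000

Derivation:
Step 0: x=[3.0000 7.0000] v=[-2.0000 0.0000]
Step 1: x=[2.5000 6.5000] v=[-1.0000 -1.0000]
Step 2: x=[2.5000 5.5000] v=[0.0000 -2.0000]
Step 3: x=[2.5000 4.5000] v=[0.0000 -2.0000]
Step 4: x=[2.0000 4.0000] v=[-1.0000 -1.0000]
Step 5: x=[1.0000 4.0000] v=[-2.0000 0.0000]
Step 6: x=[0.0000 4.0000] v=[-2.0000 0.0000]
Step 7: x=[-0.5000 3.5000] v=[-1.0000 -1.0000]
Max displacement = 3.5000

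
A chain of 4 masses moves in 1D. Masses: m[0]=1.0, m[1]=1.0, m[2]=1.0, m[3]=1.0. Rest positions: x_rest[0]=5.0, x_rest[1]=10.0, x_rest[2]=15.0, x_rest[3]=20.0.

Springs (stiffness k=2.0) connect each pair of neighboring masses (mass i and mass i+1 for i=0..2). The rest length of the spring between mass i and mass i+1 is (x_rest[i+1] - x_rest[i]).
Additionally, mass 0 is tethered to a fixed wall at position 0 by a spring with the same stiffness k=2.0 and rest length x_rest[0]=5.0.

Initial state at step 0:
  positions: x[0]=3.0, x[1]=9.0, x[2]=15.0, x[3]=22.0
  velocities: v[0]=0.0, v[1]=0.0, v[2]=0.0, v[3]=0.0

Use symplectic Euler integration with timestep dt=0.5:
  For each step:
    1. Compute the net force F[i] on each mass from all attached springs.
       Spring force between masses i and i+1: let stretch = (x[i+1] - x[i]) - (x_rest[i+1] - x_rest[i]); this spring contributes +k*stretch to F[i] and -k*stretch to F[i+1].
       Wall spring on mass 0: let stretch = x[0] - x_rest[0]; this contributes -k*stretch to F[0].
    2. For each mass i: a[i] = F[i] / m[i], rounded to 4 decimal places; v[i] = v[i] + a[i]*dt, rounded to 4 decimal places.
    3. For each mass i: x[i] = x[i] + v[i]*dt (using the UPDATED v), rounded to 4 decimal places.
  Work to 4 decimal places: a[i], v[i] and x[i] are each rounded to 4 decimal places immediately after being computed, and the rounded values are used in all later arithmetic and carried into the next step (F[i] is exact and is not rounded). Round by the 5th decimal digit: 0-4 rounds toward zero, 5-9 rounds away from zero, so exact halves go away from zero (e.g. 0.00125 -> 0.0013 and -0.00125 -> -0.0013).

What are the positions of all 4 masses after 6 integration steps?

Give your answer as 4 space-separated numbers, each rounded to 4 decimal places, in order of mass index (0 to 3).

Step 0: x=[3.0000 9.0000 15.0000 22.0000] v=[0.0000 0.0000 0.0000 0.0000]
Step 1: x=[4.5000 9.0000 15.5000 21.0000] v=[3.0000 0.0000 1.0000 -2.0000]
Step 2: x=[6.0000 10.0000 15.5000 19.7500] v=[3.0000 2.0000 0.0000 -2.5000]
Step 3: x=[6.5000 11.7500 14.8750 18.8750] v=[1.0000 3.5000 -1.2500 -1.7500]
Step 4: x=[6.3750 12.4375 14.6875 18.5000] v=[-0.2500 1.3750 -0.3750 -0.7500]
Step 5: x=[6.0938 11.2188 15.2813 18.7188] v=[-0.5625 -2.4375 1.1875 0.4375]
Step 6: x=[5.3282 9.4688 15.5626 19.7188] v=[-1.5313 -3.5000 0.5625 2.0000]

Answer: 5.3282 9.4688 15.5626 19.7188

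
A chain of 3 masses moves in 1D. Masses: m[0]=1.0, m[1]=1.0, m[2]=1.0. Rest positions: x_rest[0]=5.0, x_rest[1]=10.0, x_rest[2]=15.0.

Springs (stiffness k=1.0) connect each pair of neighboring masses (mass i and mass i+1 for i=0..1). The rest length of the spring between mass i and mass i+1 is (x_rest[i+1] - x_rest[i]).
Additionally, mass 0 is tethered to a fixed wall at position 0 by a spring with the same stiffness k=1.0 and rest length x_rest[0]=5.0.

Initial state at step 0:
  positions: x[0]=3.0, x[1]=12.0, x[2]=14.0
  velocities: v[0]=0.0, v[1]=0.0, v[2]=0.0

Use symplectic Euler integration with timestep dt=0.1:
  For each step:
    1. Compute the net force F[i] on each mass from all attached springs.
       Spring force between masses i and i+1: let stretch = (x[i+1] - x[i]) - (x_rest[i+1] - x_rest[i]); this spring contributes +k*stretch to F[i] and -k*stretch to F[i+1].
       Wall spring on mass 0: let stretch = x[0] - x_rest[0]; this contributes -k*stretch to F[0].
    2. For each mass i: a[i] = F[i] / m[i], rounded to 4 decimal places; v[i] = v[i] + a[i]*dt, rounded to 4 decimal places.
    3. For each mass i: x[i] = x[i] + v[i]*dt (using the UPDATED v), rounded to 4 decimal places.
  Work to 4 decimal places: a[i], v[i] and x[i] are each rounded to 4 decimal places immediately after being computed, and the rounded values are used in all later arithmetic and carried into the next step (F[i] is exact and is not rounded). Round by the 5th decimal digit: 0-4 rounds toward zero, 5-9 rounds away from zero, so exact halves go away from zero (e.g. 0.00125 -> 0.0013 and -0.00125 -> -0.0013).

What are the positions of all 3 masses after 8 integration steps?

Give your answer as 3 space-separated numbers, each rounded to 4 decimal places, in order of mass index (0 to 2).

Step 0: x=[3.0000 12.0000 14.0000] v=[0.0000 0.0000 0.0000]
Step 1: x=[3.0600 11.9300 14.0300] v=[0.6000 -0.7000 0.3000]
Step 2: x=[3.1781 11.7923 14.0890] v=[1.1810 -1.3770 0.5900]
Step 3: x=[3.3506 11.5914 14.1750] v=[1.7246 -2.0088 0.8603]
Step 4: x=[3.5720 11.3340 14.2852] v=[2.2136 -2.5745 1.1019]
Step 5: x=[3.8353 11.0284 14.4159] v=[2.6326 -3.0556 1.3068]
Step 6: x=[4.1321 10.6848 14.5627] v=[2.9684 -3.4362 1.4681]
Step 7: x=[4.4532 10.3144 14.7207] v=[3.2105 -3.7037 1.5803]
Step 8: x=[4.7883 9.9295 14.8847] v=[3.3513 -3.8492 1.6397]

Answer: 4.7883 9.9295 14.8847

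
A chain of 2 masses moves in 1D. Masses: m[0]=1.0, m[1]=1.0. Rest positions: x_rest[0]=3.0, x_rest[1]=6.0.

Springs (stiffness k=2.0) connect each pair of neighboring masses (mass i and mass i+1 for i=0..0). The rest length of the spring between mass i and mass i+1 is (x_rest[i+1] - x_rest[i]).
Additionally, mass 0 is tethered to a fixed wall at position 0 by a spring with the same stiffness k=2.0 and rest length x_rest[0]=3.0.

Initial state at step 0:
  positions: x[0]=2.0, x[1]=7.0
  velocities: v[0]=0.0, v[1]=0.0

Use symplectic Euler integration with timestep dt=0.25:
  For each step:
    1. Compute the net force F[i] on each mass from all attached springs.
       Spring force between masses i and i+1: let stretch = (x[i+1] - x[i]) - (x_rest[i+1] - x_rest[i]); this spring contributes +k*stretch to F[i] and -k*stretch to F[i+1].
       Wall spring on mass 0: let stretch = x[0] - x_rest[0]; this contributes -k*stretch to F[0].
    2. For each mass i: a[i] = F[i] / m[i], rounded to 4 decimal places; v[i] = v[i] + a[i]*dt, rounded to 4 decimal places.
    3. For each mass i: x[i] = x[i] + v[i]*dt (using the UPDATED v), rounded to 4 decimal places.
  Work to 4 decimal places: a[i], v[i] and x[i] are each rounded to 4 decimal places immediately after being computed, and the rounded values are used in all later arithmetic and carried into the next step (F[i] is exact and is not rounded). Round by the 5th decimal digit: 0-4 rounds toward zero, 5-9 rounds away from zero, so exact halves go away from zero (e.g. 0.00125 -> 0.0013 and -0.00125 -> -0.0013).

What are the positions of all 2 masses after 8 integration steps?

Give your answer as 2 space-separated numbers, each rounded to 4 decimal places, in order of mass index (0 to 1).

Answer: 2.6853 6.0846

Derivation:
Step 0: x=[2.0000 7.0000] v=[0.0000 0.0000]
Step 1: x=[2.3750 6.7500] v=[1.5000 -1.0000]
Step 2: x=[3.0000 6.3281] v=[2.5000 -1.6875]
Step 3: x=[3.6660 5.8652] v=[2.6641 -1.8516]
Step 4: x=[4.1487 5.5024] v=[1.9307 -1.4512]
Step 5: x=[4.2820 5.3454] v=[0.5332 -0.6281]
Step 6: x=[4.0130 5.4305] v=[-1.0761 0.3402]
Step 7: x=[3.4195 5.7134] v=[-2.3739 1.1315]
Step 8: x=[2.6853 6.0846] v=[-2.9367 1.4846]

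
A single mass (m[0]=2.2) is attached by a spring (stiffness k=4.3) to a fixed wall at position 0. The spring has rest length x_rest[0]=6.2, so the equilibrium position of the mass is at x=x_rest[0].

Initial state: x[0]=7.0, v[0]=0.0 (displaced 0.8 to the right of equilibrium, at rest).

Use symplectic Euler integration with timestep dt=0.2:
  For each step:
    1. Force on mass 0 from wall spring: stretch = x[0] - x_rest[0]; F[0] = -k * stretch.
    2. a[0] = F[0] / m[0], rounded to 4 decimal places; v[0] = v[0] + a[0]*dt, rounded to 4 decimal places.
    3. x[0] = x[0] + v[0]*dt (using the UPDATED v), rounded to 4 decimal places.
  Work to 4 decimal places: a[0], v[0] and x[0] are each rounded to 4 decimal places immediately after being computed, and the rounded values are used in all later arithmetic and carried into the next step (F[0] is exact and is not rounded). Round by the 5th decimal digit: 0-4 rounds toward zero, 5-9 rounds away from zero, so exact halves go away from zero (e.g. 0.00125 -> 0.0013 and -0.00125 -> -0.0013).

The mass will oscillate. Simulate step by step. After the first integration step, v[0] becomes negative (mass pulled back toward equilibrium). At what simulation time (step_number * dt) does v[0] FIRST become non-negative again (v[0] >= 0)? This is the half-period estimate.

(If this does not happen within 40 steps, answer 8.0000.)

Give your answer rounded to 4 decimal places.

Answer: 2.4000

Derivation:
Step 0: x=[7.0000] v=[0.0000]
Step 1: x=[6.9375] v=[-0.3127]
Step 2: x=[6.8173] v=[-0.6010]
Step 3: x=[6.6488] v=[-0.8423]
Step 4: x=[6.4453] v=[-1.0177]
Step 5: x=[6.2226] v=[-1.1136]
Step 6: x=[5.9981] v=[-1.1224]
Step 7: x=[5.7894] v=[-1.0435]
Step 8: x=[5.6128] v=[-0.8830]
Step 9: x=[5.4821] v=[-0.6535]
Step 10: x=[5.4075] v=[-0.3729]
Step 11: x=[5.3949] v=[-0.0631]
Step 12: x=[5.4452] v=[0.2516]
First v>=0 after going negative at step 12, time=2.4000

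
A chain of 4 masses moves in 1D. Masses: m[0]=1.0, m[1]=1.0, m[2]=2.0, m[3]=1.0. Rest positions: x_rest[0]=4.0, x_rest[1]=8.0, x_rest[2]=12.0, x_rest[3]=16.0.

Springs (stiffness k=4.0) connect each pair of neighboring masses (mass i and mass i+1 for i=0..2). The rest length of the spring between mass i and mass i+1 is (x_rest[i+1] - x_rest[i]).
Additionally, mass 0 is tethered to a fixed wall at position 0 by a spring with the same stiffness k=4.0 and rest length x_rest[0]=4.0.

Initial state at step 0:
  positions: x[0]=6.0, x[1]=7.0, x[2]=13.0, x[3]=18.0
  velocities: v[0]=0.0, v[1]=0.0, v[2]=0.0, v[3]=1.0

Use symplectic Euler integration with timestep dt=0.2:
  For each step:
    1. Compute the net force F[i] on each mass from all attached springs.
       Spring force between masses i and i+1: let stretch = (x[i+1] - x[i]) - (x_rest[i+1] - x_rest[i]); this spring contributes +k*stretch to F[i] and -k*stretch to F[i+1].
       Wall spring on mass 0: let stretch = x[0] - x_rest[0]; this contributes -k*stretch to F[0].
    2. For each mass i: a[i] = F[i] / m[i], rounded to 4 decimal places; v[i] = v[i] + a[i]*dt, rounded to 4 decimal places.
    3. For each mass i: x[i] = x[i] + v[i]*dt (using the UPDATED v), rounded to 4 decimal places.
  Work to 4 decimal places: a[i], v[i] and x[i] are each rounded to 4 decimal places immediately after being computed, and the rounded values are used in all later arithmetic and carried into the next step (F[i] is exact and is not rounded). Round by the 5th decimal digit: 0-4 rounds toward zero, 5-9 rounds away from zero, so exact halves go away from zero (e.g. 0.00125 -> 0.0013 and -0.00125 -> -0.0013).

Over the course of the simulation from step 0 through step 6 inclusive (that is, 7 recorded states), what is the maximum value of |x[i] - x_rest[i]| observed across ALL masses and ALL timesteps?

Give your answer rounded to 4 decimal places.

Step 0: x=[6.0000 7.0000 13.0000 18.0000] v=[0.0000 0.0000 0.0000 1.0000]
Step 1: x=[5.2000 7.8000 12.9200 18.0400] v=[-4.0000 4.0000 -0.4000 0.2000]
Step 2: x=[3.9840 9.0032 12.8400 17.9008] v=[-6.0800 6.0160 -0.4000 -0.6960]
Step 3: x=[2.9336 10.0172 12.8579 17.5919] v=[-5.2518 5.0701 0.0896 -1.5446]
Step 4: x=[2.5472 10.3524 13.0273 17.1655] v=[-1.9318 1.6758 0.8469 -2.1318]
Step 5: x=[3.0021 9.8667 13.3137 16.7170] v=[2.2746 -2.4284 1.4322 -2.2424]
Step 6: x=[4.0750 8.8342 13.5966 16.3640] v=[5.3646 -5.1625 1.4147 -1.7650]
Max displacement = 2.3524

Answer: 2.3524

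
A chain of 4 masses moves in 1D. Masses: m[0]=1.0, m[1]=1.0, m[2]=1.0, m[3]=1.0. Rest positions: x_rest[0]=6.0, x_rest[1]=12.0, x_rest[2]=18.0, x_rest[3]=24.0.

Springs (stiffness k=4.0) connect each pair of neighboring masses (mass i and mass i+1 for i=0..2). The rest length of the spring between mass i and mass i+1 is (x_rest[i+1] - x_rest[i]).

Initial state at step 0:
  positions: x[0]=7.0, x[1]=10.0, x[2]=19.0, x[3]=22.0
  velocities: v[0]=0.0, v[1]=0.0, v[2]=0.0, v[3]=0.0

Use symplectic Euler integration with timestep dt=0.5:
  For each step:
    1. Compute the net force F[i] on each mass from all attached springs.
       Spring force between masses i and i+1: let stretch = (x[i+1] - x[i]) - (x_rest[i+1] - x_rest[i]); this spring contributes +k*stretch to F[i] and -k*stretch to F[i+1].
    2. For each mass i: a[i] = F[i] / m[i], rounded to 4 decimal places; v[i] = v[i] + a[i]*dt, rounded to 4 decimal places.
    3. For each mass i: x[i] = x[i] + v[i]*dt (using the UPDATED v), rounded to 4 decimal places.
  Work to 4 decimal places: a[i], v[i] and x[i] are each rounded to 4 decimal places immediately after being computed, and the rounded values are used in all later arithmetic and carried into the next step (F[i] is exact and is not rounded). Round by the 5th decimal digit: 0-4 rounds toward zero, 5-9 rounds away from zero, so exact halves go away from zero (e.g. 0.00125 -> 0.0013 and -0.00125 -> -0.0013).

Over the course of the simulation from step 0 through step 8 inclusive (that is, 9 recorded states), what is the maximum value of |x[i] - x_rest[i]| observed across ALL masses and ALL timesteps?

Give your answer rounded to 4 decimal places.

Answer: 5.0000

Derivation:
Step 0: x=[7.0000 10.0000 19.0000 22.0000] v=[0.0000 0.0000 0.0000 0.0000]
Step 1: x=[4.0000 16.0000 13.0000 25.0000] v=[-6.0000 12.0000 -12.0000 6.0000]
Step 2: x=[7.0000 7.0000 22.0000 22.0000] v=[6.0000 -18.0000 18.0000 -6.0000]
Step 3: x=[4.0000 13.0000 16.0000 25.0000] v=[-6.0000 12.0000 -12.0000 6.0000]
Step 4: x=[4.0000 13.0000 16.0000 25.0000] v=[0.0000 0.0000 0.0000 0.0000]
Step 5: x=[7.0000 7.0000 22.0000 22.0000] v=[6.0000 -12.0000 12.0000 -6.0000]
Step 6: x=[4.0000 16.0000 13.0000 25.0000] v=[-6.0000 18.0000 -18.0000 6.0000]
Step 7: x=[7.0000 10.0000 19.0000 22.0000] v=[6.0000 -12.0000 12.0000 -6.0000]
Step 8: x=[7.0000 10.0000 19.0000 22.0000] v=[0.0000 0.0000 0.0000 0.0000]
Max displacement = 5.0000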